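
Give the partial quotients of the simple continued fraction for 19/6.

Run the Euclidean algorithm on 19 and 6; the successive quotients are the partial quotients a_0, a_1, ... (each step inverts the fractional part left over by the previous one):
  19 = 3*6 + 1, so a_0 = 3.
  6 = 6*1 + 0, so a_1 = 6.
The remainder reaches 0 after 2 divisions, so the expansion has 2 partial quotients, read off in order.

[3; 6]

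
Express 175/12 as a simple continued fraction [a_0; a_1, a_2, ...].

Run the Euclidean algorithm on 175 and 12; the successive quotients are the partial quotients a_0, a_1, ... (each step inverts the fractional part left over by the previous one):
  175 = 14*12 + 7, so a_0 = 14.
  12 = 1*7 + 5, so a_1 = 1.
  7 = 1*5 + 2, so a_2 = 1.
  5 = 2*2 + 1, so a_3 = 2.
  2 = 2*1 + 0, so a_4 = 2.
The remainder reaches 0 after 5 divisions, so the expansion has 5 partial quotients, read off in order.

[14; 1, 1, 2, 2]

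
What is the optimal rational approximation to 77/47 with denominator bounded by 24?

18/11

Expand x = 77/47 as a continued fraction with the Euclidean algorithm:
  77 = 1*47 + 30, so a_0 = 1.
  47 = 1*30 + 17, so a_1 = 1.
  30 = 1*17 + 13, so a_2 = 1.
  17 = 1*13 + 4, so a_3 = 1.
  13 = 3*4 + 1, so a_4 = 3.
  4 = 4*1 + 0, so a_5 = 4.
so x = [1; 1, 1, 1, 3, 4].
Convergents (p_i = a_i*p_{i-1} + p_{i-2}, q_i = a_i*q_{i-1} + q_{i-2} with p_{-2}=0, p_{-1}=1, q_{-2}=1, q_{-1}=0), until the denominator exceeds 24:
  i=0: a_0=1, p_0 = 1*1 + 0 = 1, q_0 = 1*0 + 1 = 1.
  i=1: a_1=1, p_1 = 1*1 + 1 = 2, q_1 = 1*1 + 0 = 1.
  i=2: a_2=1, p_2 = 1*2 + 1 = 3, q_2 = 1*1 + 1 = 2.
  i=3: a_3=1, p_3 = 1*3 + 2 = 5, q_3 = 1*2 + 1 = 3.
  i=4: a_4=3, p_4 = 3*5 + 3 = 18, q_4 = 3*3 + 2 = 11.
  i=5: a_5=4, p_5 = 4*18 + 5 = 77, q_5 = 4*11 + 3 = 47.
q_5 = 47 > 24, so the last convergent with denominator <= 24 is p_4/q_4 = 18/11.
The closest fraction with denominator <= 24 is either p_4/q_4 or the intermediate fraction (k*p_4 + p_3)/(k*q_4 + q_3) with the largest k >= 1 whose denominator stays <= 24; these approach x as k grows, and every other convergent or intermediate fraction in range is farther away.
Largest k: floor((24 - q_3)/q_4) = floor((24 - 3)/11) = 1.
That gives (1*18 + 5)/(1*11 + 3) = 23/14.
Compare the errors: |x - 18/11| = |77*11 - 18*47|/(47*11) = 1/517, and |x - 23/14| = |77*14 - 23*47|/(47*14) = 3/658.
Cross-multiplying, 1*658 = 658 < 1551 = 3*517, so 1/517 is smaller: the convergent 18/11 is closer to x than 23/14.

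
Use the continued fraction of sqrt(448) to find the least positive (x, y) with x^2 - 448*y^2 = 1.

First expand sqrt(448) as a continued fraction. With x_i = (sqrt(448) + m_i)/d_i and (m_0, d_0) = (0, 1): a_0 = floor(sqrt(448)) = 21, since 21^2 = 441 <= 448 < 484 = 22^2.
Iterate m_{i+1} = d_i*a_i - m_i, d_{i+1} = (448 - m_{i+1}^2)/d_i, a_{i+1} = floor((a_0 + m_{i+1})/d_{i+1}):
  m_1 = 1*21 - 0 = 21, d_1 = (448 - 21^2)/1 = 7/1 = 7, a_1 = floor((21 + 21)/7) = 6.
  m_2 = 7*6 - 21 = 21, d_2 = (448 - 21^2)/7 = 7/7 = 1, a_2 = floor((21 + 21)/1) = 42.
  m_3 = 1*42 - 21 = 21, d_3 = (448 - 21^2)/1 = 7/1 = 7: (m_3, d_3) = (m_1, d_1) = (21, 7), so from here the quotients repeat a_1, a_2; the period length is 2.
So sqrt(448) = [21; (6, 42)] with period length k = 2.
k is even, so the fundamental solution of x^2 - 448y^2 = 1 is (p_{k-1}, q_{k-1}) = (p_1, q_1); compute convergents through index 1.
Convergents (p_i = a_i*p_{i-1} + p_{i-2}, q_i = a_i*q_{i-1} + q_{i-2} with p_{-2}=0, p_{-1}=1, q_{-2}=1, q_{-1}=0):
  i=0: a_0=21, p_0 = 21*1 + 0 = 21, q_0 = 21*0 + 1 = 1.
  i=1: a_1=6, p_1 = 6*21 + 1 = 127, q_1 = 6*1 + 0 = 6.
Check: 127^2 - 448*6^2 = 16129 - 16128 = 1, so (x, y) = (127, 6) solves the equation, and by the theorem it is the least positive solution.

(x, y) = (127, 6)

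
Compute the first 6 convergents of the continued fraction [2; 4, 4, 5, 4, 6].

Using the convergent recurrence p_i = a_i*p_{i-1} + p_{i-2}, q_i = a_i*q_{i-1} + q_{i-2} with p_{-2}=0, p_{-1}=1, q_{-2}=1, q_{-1}=0:
  i=0: a_0=2, p_0 = 2*1 + 0 = 2, q_0 = 2*0 + 1 = 1.
  i=1: a_1=4, p_1 = 4*2 + 1 = 9, q_1 = 4*1 + 0 = 4.
  i=2: a_2=4, p_2 = 4*9 + 2 = 38, q_2 = 4*4 + 1 = 17.
  i=3: a_3=5, p_3 = 5*38 + 9 = 199, q_3 = 5*17 + 4 = 89.
  i=4: a_4=4, p_4 = 4*199 + 38 = 834, q_4 = 4*89 + 17 = 373.
  i=5: a_5=6, p_5 = 6*834 + 199 = 5203, q_5 = 6*373 + 89 = 2327.

2/1, 9/4, 38/17, 199/89, 834/373, 5203/2327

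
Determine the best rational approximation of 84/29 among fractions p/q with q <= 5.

Expand x = 84/29 as a continued fraction with the Euclidean algorithm:
  84 = 2*29 + 26, so a_0 = 2.
  29 = 1*26 + 3, so a_1 = 1.
  26 = 8*3 + 2, so a_2 = 8.
  3 = 1*2 + 1, so a_3 = 1.
  2 = 2*1 + 0, so a_4 = 2.
so x = [2; 1, 8, 1, 2].
Convergents (p_i = a_i*p_{i-1} + p_{i-2}, q_i = a_i*q_{i-1} + q_{i-2} with p_{-2}=0, p_{-1}=1, q_{-2}=1, q_{-1}=0), until the denominator exceeds 5:
  i=0: a_0=2, p_0 = 2*1 + 0 = 2, q_0 = 2*0 + 1 = 1.
  i=1: a_1=1, p_1 = 1*2 + 1 = 3, q_1 = 1*1 + 0 = 1.
  i=2: a_2=8, p_2 = 8*3 + 2 = 26, q_2 = 8*1 + 1 = 9.
q_2 = 9 > 5, so the last convergent with denominator <= 5 is p_1/q_1 = 3/1.
The closest fraction with denominator <= 5 is either p_1/q_1 or the intermediate fraction (k*p_1 + p_0)/(k*q_1 + q_0) with the largest k >= 1 whose denominator stays <= 5; these approach x as k grows, and every other convergent or intermediate fraction in range is farther away.
Largest k: floor((5 - q_0)/q_1) = floor((5 - 1)/1) = 4.
That gives (4*3 + 2)/(4*1 + 1) = 14/5.
Compare the errors: |x - 3/1| = |84*1 - 3*29|/(29*1) = 3/29, and |x - 14/5| = |84*5 - 14*29|/(29*5) = 14/145.
Cross-multiplying, 14*29 = 406 < 435 = 3*145, so 14/145 is smaller: the intermediate fraction 14/5 is closer to x than 3/1.

14/5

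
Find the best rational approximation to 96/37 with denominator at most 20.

Expand x = 96/37 as a continued fraction with the Euclidean algorithm:
  96 = 2*37 + 22, so a_0 = 2.
  37 = 1*22 + 15, so a_1 = 1.
  22 = 1*15 + 7, so a_2 = 1.
  15 = 2*7 + 1, so a_3 = 2.
  7 = 7*1 + 0, so a_4 = 7.
so x = [2; 1, 1, 2, 7].
Convergents (p_i = a_i*p_{i-1} + p_{i-2}, q_i = a_i*q_{i-1} + q_{i-2} with p_{-2}=0, p_{-1}=1, q_{-2}=1, q_{-1}=0), until the denominator exceeds 20:
  i=0: a_0=2, p_0 = 2*1 + 0 = 2, q_0 = 2*0 + 1 = 1.
  i=1: a_1=1, p_1 = 1*2 + 1 = 3, q_1 = 1*1 + 0 = 1.
  i=2: a_2=1, p_2 = 1*3 + 2 = 5, q_2 = 1*1 + 1 = 2.
  i=3: a_3=2, p_3 = 2*5 + 3 = 13, q_3 = 2*2 + 1 = 5.
  i=4: a_4=7, p_4 = 7*13 + 5 = 96, q_4 = 7*5 + 2 = 37.
q_4 = 37 > 20, so the last convergent with denominator <= 20 is p_3/q_3 = 13/5.
The closest fraction with denominator <= 20 is either p_3/q_3 or the intermediate fraction (k*p_3 + p_2)/(k*q_3 + q_2) with the largest k >= 1 whose denominator stays <= 20; these approach x as k grows, and every other convergent or intermediate fraction in range is farther away.
Largest k: floor((20 - q_2)/q_3) = floor((20 - 2)/5) = 3.
That gives (3*13 + 5)/(3*5 + 2) = 44/17.
Compare the errors: |x - 13/5| = |96*5 - 13*37|/(37*5) = 1/185, and |x - 44/17| = |96*17 - 44*37|/(37*17) = 4/629.
Cross-multiplying, 1*629 = 629 < 740 = 4*185, so 1/185 is smaller: the convergent 13/5 is closer to x than 44/17.

13/5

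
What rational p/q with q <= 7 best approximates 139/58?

12/5

Expand x = 139/58 as a continued fraction with the Euclidean algorithm:
  139 = 2*58 + 23, so a_0 = 2.
  58 = 2*23 + 12, so a_1 = 2.
  23 = 1*12 + 11, so a_2 = 1.
  12 = 1*11 + 1, so a_3 = 1.
  11 = 11*1 + 0, so a_4 = 11.
so x = [2; 2, 1, 1, 11].
Convergents (p_i = a_i*p_{i-1} + p_{i-2}, q_i = a_i*q_{i-1} + q_{i-2} with p_{-2}=0, p_{-1}=1, q_{-2}=1, q_{-1}=0), until the denominator exceeds 7:
  i=0: a_0=2, p_0 = 2*1 + 0 = 2, q_0 = 2*0 + 1 = 1.
  i=1: a_1=2, p_1 = 2*2 + 1 = 5, q_1 = 2*1 + 0 = 2.
  i=2: a_2=1, p_2 = 1*5 + 2 = 7, q_2 = 1*2 + 1 = 3.
  i=3: a_3=1, p_3 = 1*7 + 5 = 12, q_3 = 1*3 + 2 = 5.
  i=4: a_4=11, p_4 = 11*12 + 7 = 139, q_4 = 11*5 + 3 = 58.
q_4 = 58 > 7, so the last convergent with denominator <= 7 is p_3/q_3 = 12/5.
The closest fraction with denominator <= 7 is either p_3/q_3 or the intermediate fraction (k*p_3 + p_2)/(k*q_3 + q_2) with the largest k >= 1 whose denominator stays <= 7; these approach x as k grows, and every other convergent or intermediate fraction in range is farther away.
Largest k: floor((7 - q_2)/q_3) = floor((7 - 3)/5) = 0.
Since k = 0, no intermediate fraction beyond p_3/q_3 has denominator <= 7, so the convergent 12/5 is the closest (its error is |139*5 - 12*58|/(58*5) = 1/290).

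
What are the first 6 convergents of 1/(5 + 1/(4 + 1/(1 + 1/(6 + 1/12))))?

Using the convergent recurrence p_i = a_i*p_{i-1} + p_{i-2}, q_i = a_i*q_{i-1} + q_{i-2} with p_{-2}=0, p_{-1}=1, q_{-2}=1, q_{-1}=0:
  i=0: a_0=0, p_0 = 0*1 + 0 = 0, q_0 = 0*0 + 1 = 1.
  i=1: a_1=5, p_1 = 5*0 + 1 = 1, q_1 = 5*1 + 0 = 5.
  i=2: a_2=4, p_2 = 4*1 + 0 = 4, q_2 = 4*5 + 1 = 21.
  i=3: a_3=1, p_3 = 1*4 + 1 = 5, q_3 = 1*21 + 5 = 26.
  i=4: a_4=6, p_4 = 6*5 + 4 = 34, q_4 = 6*26 + 21 = 177.
  i=5: a_5=12, p_5 = 12*34 + 5 = 413, q_5 = 12*177 + 26 = 2150.

0/1, 1/5, 4/21, 5/26, 34/177, 413/2150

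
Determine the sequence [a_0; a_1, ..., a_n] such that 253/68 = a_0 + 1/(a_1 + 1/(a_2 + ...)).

Run the Euclidean algorithm on 253 and 68; the successive quotients are the partial quotients a_0, a_1, ... (each step inverts the fractional part left over by the previous one):
  253 = 3*68 + 49, so a_0 = 3.
  68 = 1*49 + 19, so a_1 = 1.
  49 = 2*19 + 11, so a_2 = 2.
  19 = 1*11 + 8, so a_3 = 1.
  11 = 1*8 + 3, so a_4 = 1.
  8 = 2*3 + 2, so a_5 = 2.
  3 = 1*2 + 1, so a_6 = 1.
  2 = 2*1 + 0, so a_7 = 2.
The remainder reaches 0 after 8 divisions, so the expansion has 8 partial quotients, read off in order.

[3; 1, 2, 1, 1, 2, 1, 2]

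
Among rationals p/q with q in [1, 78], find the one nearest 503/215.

Expand x = 503/215 as a continued fraction with the Euclidean algorithm:
  503 = 2*215 + 73, so a_0 = 2.
  215 = 2*73 + 69, so a_1 = 2.
  73 = 1*69 + 4, so a_2 = 1.
  69 = 17*4 + 1, so a_3 = 17.
  4 = 4*1 + 0, so a_4 = 4.
so x = [2; 2, 1, 17, 4].
Convergents (p_i = a_i*p_{i-1} + p_{i-2}, q_i = a_i*q_{i-1} + q_{i-2} with p_{-2}=0, p_{-1}=1, q_{-2}=1, q_{-1}=0), until the denominator exceeds 78:
  i=0: a_0=2, p_0 = 2*1 + 0 = 2, q_0 = 2*0 + 1 = 1.
  i=1: a_1=2, p_1 = 2*2 + 1 = 5, q_1 = 2*1 + 0 = 2.
  i=2: a_2=1, p_2 = 1*5 + 2 = 7, q_2 = 1*2 + 1 = 3.
  i=3: a_3=17, p_3 = 17*7 + 5 = 124, q_3 = 17*3 + 2 = 53.
  i=4: a_4=4, p_4 = 4*124 + 7 = 503, q_4 = 4*53 + 3 = 215.
q_4 = 215 > 78, so the last convergent with denominator <= 78 is p_3/q_3 = 124/53.
The closest fraction with denominator <= 78 is either p_3/q_3 or the intermediate fraction (k*p_3 + p_2)/(k*q_3 + q_2) with the largest k >= 1 whose denominator stays <= 78; these approach x as k grows, and every other convergent or intermediate fraction in range is farther away.
Largest k: floor((78 - q_2)/q_3) = floor((78 - 3)/53) = 1.
That gives (1*124 + 7)/(1*53 + 3) = 131/56.
Compare the errors: |x - 124/53| = |503*53 - 124*215|/(215*53) = 1/11395, and |x - 131/56| = |503*56 - 131*215|/(215*56) = 3/12040.
Cross-multiplying, 1*12040 = 12040 < 34185 = 3*11395, so 1/11395 is smaller: the convergent 124/53 is closer to x than 131/56.

124/53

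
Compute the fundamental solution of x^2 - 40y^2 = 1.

(x, y) = (19, 3)

First expand sqrt(40) as a continued fraction. With x_i = (sqrt(40) + m_i)/d_i and (m_0, d_0) = (0, 1): a_0 = floor(sqrt(40)) = 6, since 6^2 = 36 <= 40 < 49 = 7^2.
Iterate m_{i+1} = d_i*a_i - m_i, d_{i+1} = (40 - m_{i+1}^2)/d_i, a_{i+1} = floor((a_0 + m_{i+1})/d_{i+1}):
  m_1 = 1*6 - 0 = 6, d_1 = (40 - 6^2)/1 = 4/1 = 4, a_1 = floor((6 + 6)/4) = 3.
  m_2 = 4*3 - 6 = 6, d_2 = (40 - 6^2)/4 = 4/4 = 1, a_2 = floor((6 + 6)/1) = 12.
  m_3 = 1*12 - 6 = 6, d_3 = (40 - 6^2)/1 = 4/1 = 4: (m_3, d_3) = (m_1, d_1) = (6, 4), so from here the quotients repeat a_1, a_2; the period length is 2.
So sqrt(40) = [6; (3, 12)] with period length k = 2.
k is even, so the fundamental solution of x^2 - 40y^2 = 1 is (p_{k-1}, q_{k-1}) = (p_1, q_1); compute convergents through index 1.
Convergents (p_i = a_i*p_{i-1} + p_{i-2}, q_i = a_i*q_{i-1} + q_{i-2} with p_{-2}=0, p_{-1}=1, q_{-2}=1, q_{-1}=0):
  i=0: a_0=6, p_0 = 6*1 + 0 = 6, q_0 = 6*0 + 1 = 1.
  i=1: a_1=3, p_1 = 3*6 + 1 = 19, q_1 = 3*1 + 0 = 3.
Check: 19^2 - 40*3^2 = 361 - 360 = 1, so (x, y) = (19, 3) solves the equation, and by the theorem it is the least positive solution.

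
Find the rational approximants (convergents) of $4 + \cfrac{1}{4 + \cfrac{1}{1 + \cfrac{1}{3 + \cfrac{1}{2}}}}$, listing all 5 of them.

4/1, 17/4, 21/5, 80/19, 181/43

Using the convergent recurrence p_i = a_i*p_{i-1} + p_{i-2}, q_i = a_i*q_{i-1} + q_{i-2} with p_{-2}=0, p_{-1}=1, q_{-2}=1, q_{-1}=0:
  i=0: a_0=4, p_0 = 4*1 + 0 = 4, q_0 = 4*0 + 1 = 1.
  i=1: a_1=4, p_1 = 4*4 + 1 = 17, q_1 = 4*1 + 0 = 4.
  i=2: a_2=1, p_2 = 1*17 + 4 = 21, q_2 = 1*4 + 1 = 5.
  i=3: a_3=3, p_3 = 3*21 + 17 = 80, q_3 = 3*5 + 4 = 19.
  i=4: a_4=2, p_4 = 2*80 + 21 = 181, q_4 = 2*19 + 5 = 43.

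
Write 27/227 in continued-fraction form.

[0; 8, 2, 2, 5]

Run the Euclidean algorithm on 27 and 227; the successive quotients are the partial quotients a_0, a_1, ... (each step inverts the fractional part left over by the previous one):
  27 = 0*227 + 27, so a_0 = 0.
  227 = 8*27 + 11, so a_1 = 8.
  27 = 2*11 + 5, so a_2 = 2.
  11 = 2*5 + 1, so a_3 = 2.
  5 = 5*1 + 0, so a_4 = 5.
The remainder reaches 0 after 5 divisions, so the expansion has 5 partial quotients, read off in order.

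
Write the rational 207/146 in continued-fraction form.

[1; 2, 2, 1, 1, 5, 2]

Run the Euclidean algorithm on 207 and 146; the successive quotients are the partial quotients a_0, a_1, ... (each step inverts the fractional part left over by the previous one):
  207 = 1*146 + 61, so a_0 = 1.
  146 = 2*61 + 24, so a_1 = 2.
  61 = 2*24 + 13, so a_2 = 2.
  24 = 1*13 + 11, so a_3 = 1.
  13 = 1*11 + 2, so a_4 = 1.
  11 = 5*2 + 1, so a_5 = 5.
  2 = 2*1 + 0, so a_6 = 2.
The remainder reaches 0 after 7 divisions, so the expansion has 7 partial quotients, read off in order.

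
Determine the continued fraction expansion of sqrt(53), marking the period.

Write x_i = (sqrt(53) + m_i)/d_i with (m_0, d_0) = (0, 1). a_0 = floor(sqrt(53)) = 7, since 7^2 = 49 <= 53 < 64 = 8^2.
Iterate m_{i+1} = d_i*a_i - m_i, d_{i+1} = (53 - m_{i+1}^2)/d_i, a_{i+1} = floor((a_0 + m_{i+1})/d_{i+1}):
  m_1 = 1*7 - 0 = 7, d_1 = (53 - 7^2)/1 = 4/1 = 4, a_1 = floor((7 + 7)/4) = 3.
  m_2 = 4*3 - 7 = 5, d_2 = (53 - 5^2)/4 = 28/4 = 7, a_2 = floor((7 + 5)/7) = 1.
  m_3 = 7*1 - 5 = 2, d_3 = (53 - 2^2)/7 = 49/7 = 7, a_3 = floor((7 + 2)/7) = 1.
  m_4 = 7*1 - 2 = 5, d_4 = (53 - 5^2)/7 = 28/7 = 4, a_4 = floor((7 + 5)/4) = 3.
  m_5 = 4*3 - 5 = 7, d_5 = (53 - 7^2)/4 = 4/4 = 1, a_5 = floor((7 + 7)/1) = 14.
  m_6 = 1*14 - 7 = 7, d_6 = (53 - 7^2)/1 = 4/1 = 4: (m_6, d_6) = (m_1, d_1) = (7, 4), so from here the quotients repeat a_1, ..., a_5; the period length is 5.
Hence the expansion of sqrt(53) is a_0 = 7 followed by the repeating block 3, 1, 1, 3, 14 (period 5).

[7; (3, 1, 1, 3, 14)]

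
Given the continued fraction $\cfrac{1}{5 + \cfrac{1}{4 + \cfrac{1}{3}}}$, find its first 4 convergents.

0/1, 1/5, 4/21, 13/68

Using the convergent recurrence p_i = a_i*p_{i-1} + p_{i-2}, q_i = a_i*q_{i-1} + q_{i-2} with p_{-2}=0, p_{-1}=1, q_{-2}=1, q_{-1}=0:
  i=0: a_0=0, p_0 = 0*1 + 0 = 0, q_0 = 0*0 + 1 = 1.
  i=1: a_1=5, p_1 = 5*0 + 1 = 1, q_1 = 5*1 + 0 = 5.
  i=2: a_2=4, p_2 = 4*1 + 0 = 4, q_2 = 4*5 + 1 = 21.
  i=3: a_3=3, p_3 = 3*4 + 1 = 13, q_3 = 3*21 + 5 = 68.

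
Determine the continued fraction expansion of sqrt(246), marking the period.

Write x_i = (sqrt(246) + m_i)/d_i with (m_0, d_0) = (0, 1). a_0 = floor(sqrt(246)) = 15, since 15^2 = 225 <= 246 < 256 = 16^2.
Iterate m_{i+1} = d_i*a_i - m_i, d_{i+1} = (246 - m_{i+1}^2)/d_i, a_{i+1} = floor((a_0 + m_{i+1})/d_{i+1}):
  m_1 = 1*15 - 0 = 15, d_1 = (246 - 15^2)/1 = 21/1 = 21, a_1 = floor((15 + 15)/21) = 1.
  m_2 = 21*1 - 15 = 6, d_2 = (246 - 6^2)/21 = 210/21 = 10, a_2 = floor((15 + 6)/10) = 2.
  m_3 = 10*2 - 6 = 14, d_3 = (246 - 14^2)/10 = 50/10 = 5, a_3 = floor((15 + 14)/5) = 5.
  m_4 = 5*5 - 14 = 11, d_4 = (246 - 11^2)/5 = 125/5 = 25, a_4 = floor((15 + 11)/25) = 1.
  m_5 = 25*1 - 11 = 14, d_5 = (246 - 14^2)/25 = 50/25 = 2, a_5 = floor((15 + 14)/2) = 14.
  m_6 = 2*14 - 14 = 14, d_6 = (246 - 14^2)/2 = 50/2 = 25, a_6 = floor((15 + 14)/25) = 1.
  m_7 = 25*1 - 14 = 11, d_7 = (246 - 11^2)/25 = 125/25 = 5, a_7 = floor((15 + 11)/5) = 5.
  m_8 = 5*5 - 11 = 14, d_8 = (246 - 14^2)/5 = 50/5 = 10, a_8 = floor((15 + 14)/10) = 2.
  m_9 = 10*2 - 14 = 6, d_9 = (246 - 6^2)/10 = 210/10 = 21, a_9 = floor((15 + 6)/21) = 1.
  m_10 = 21*1 - 6 = 15, d_10 = (246 - 15^2)/21 = 21/21 = 1, a_10 = floor((15 + 15)/1) = 30.
  m_11 = 1*30 - 15 = 15, d_11 = (246 - 15^2)/1 = 21/1 = 21: (m_11, d_11) = (m_1, d_1) = (15, 21), so from here the quotients repeat a_1, ..., a_10; the period length is 10.
Hence the expansion of sqrt(246) is a_0 = 15 followed by the repeating block 1, 2, 5, 1, 14, 1, 5, 2, 1, 30 (period 10).

[15; (1, 2, 5, 1, 14, 1, 5, 2, 1, 30)]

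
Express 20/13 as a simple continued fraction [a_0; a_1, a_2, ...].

[1; 1, 1, 6]

Run the Euclidean algorithm on 20 and 13; the successive quotients are the partial quotients a_0, a_1, ... (each step inverts the fractional part left over by the previous one):
  20 = 1*13 + 7, so a_0 = 1.
  13 = 1*7 + 6, so a_1 = 1.
  7 = 1*6 + 1, so a_2 = 1.
  6 = 6*1 + 0, so a_3 = 6.
The remainder reaches 0 after 4 divisions, so the expansion has 4 partial quotients, read off in order.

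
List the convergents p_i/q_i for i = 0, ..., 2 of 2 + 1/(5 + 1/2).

2/1, 11/5, 24/11

Using the convergent recurrence p_i = a_i*p_{i-1} + p_{i-2}, q_i = a_i*q_{i-1} + q_{i-2} with p_{-2}=0, p_{-1}=1, q_{-2}=1, q_{-1}=0:
  i=0: a_0=2, p_0 = 2*1 + 0 = 2, q_0 = 2*0 + 1 = 1.
  i=1: a_1=5, p_1 = 5*2 + 1 = 11, q_1 = 5*1 + 0 = 5.
  i=2: a_2=2, p_2 = 2*11 + 2 = 24, q_2 = 2*5 + 1 = 11.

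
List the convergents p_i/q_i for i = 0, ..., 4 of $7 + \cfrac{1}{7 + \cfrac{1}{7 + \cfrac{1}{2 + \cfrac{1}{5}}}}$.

7/1, 50/7, 357/50, 764/107, 4177/585

Using the convergent recurrence p_i = a_i*p_{i-1} + p_{i-2}, q_i = a_i*q_{i-1} + q_{i-2} with p_{-2}=0, p_{-1}=1, q_{-2}=1, q_{-1}=0:
  i=0: a_0=7, p_0 = 7*1 + 0 = 7, q_0 = 7*0 + 1 = 1.
  i=1: a_1=7, p_1 = 7*7 + 1 = 50, q_1 = 7*1 + 0 = 7.
  i=2: a_2=7, p_2 = 7*50 + 7 = 357, q_2 = 7*7 + 1 = 50.
  i=3: a_3=2, p_3 = 2*357 + 50 = 764, q_3 = 2*50 + 7 = 107.
  i=4: a_4=5, p_4 = 5*764 + 357 = 4177, q_4 = 5*107 + 50 = 585.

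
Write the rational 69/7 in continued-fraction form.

Run the Euclidean algorithm on 69 and 7; the successive quotients are the partial quotients a_0, a_1, ... (each step inverts the fractional part left over by the previous one):
  69 = 9*7 + 6, so a_0 = 9.
  7 = 1*6 + 1, so a_1 = 1.
  6 = 6*1 + 0, so a_2 = 6.
The remainder reaches 0 after 3 divisions, so the expansion has 3 partial quotients, read off in order.

[9; 1, 6]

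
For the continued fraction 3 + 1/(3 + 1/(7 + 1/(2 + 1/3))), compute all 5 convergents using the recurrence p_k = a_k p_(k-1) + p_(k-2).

3/1, 10/3, 73/22, 156/47, 541/163

Using the convergent recurrence p_i = a_i*p_{i-1} + p_{i-2}, q_i = a_i*q_{i-1} + q_{i-2} with p_{-2}=0, p_{-1}=1, q_{-2}=1, q_{-1}=0:
  i=0: a_0=3, p_0 = 3*1 + 0 = 3, q_0 = 3*0 + 1 = 1.
  i=1: a_1=3, p_1 = 3*3 + 1 = 10, q_1 = 3*1 + 0 = 3.
  i=2: a_2=7, p_2 = 7*10 + 3 = 73, q_2 = 7*3 + 1 = 22.
  i=3: a_3=2, p_3 = 2*73 + 10 = 156, q_3 = 2*22 + 3 = 47.
  i=4: a_4=3, p_4 = 3*156 + 73 = 541, q_4 = 3*47 + 22 = 163.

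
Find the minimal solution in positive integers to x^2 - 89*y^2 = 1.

First expand sqrt(89) as a continued fraction. With x_i = (sqrt(89) + m_i)/d_i and (m_0, d_0) = (0, 1): a_0 = floor(sqrt(89)) = 9, since 9^2 = 81 <= 89 < 100 = 10^2.
Iterate m_{i+1} = d_i*a_i - m_i, d_{i+1} = (89 - m_{i+1}^2)/d_i, a_{i+1} = floor((a_0 + m_{i+1})/d_{i+1}):
  m_1 = 1*9 - 0 = 9, d_1 = (89 - 9^2)/1 = 8/1 = 8, a_1 = floor((9 + 9)/8) = 2.
  m_2 = 8*2 - 9 = 7, d_2 = (89 - 7^2)/8 = 40/8 = 5, a_2 = floor((9 + 7)/5) = 3.
  m_3 = 5*3 - 7 = 8, d_3 = (89 - 8^2)/5 = 25/5 = 5, a_3 = floor((9 + 8)/5) = 3.
  m_4 = 5*3 - 8 = 7, d_4 = (89 - 7^2)/5 = 40/5 = 8, a_4 = floor((9 + 7)/8) = 2.
  m_5 = 8*2 - 7 = 9, d_5 = (89 - 9^2)/8 = 8/8 = 1, a_5 = floor((9 + 9)/1) = 18.
  m_6 = 1*18 - 9 = 9, d_6 = (89 - 9^2)/1 = 8/1 = 8: (m_6, d_6) = (m_1, d_1) = (9, 8), so from here the quotients repeat a_1, ..., a_5; the period length is 5.
So sqrt(89) = [9; (2, 3, 3, 2, 18)] with period length k = 5.
k is odd, so (p_{k-1}, q_{k-1}) only solves x^2 - 89y^2 = -1 and the fundamental solution of x^2 - 89y^2 = 1 is (p_{2k-1}, q_{2k-1}) = (p_9, q_9); compute convergents through index 9, running through the period twice.
Convergents (p_i = a_i*p_{i-1} + p_{i-2}, q_i = a_i*q_{i-1} + q_{i-2} with p_{-2}=0, p_{-1}=1, q_{-2}=1, q_{-1}=0):
  i=0: a_0=9, p_0 = 9*1 + 0 = 9, q_0 = 9*0 + 1 = 1.
  i=1: a_1=2, p_1 = 2*9 + 1 = 19, q_1 = 2*1 + 0 = 2.
  i=2: a_2=3, p_2 = 3*19 + 9 = 66, q_2 = 3*2 + 1 = 7.
  i=3: a_3=3, p_3 = 3*66 + 19 = 217, q_3 = 3*7 + 2 = 23.
  i=4: a_4=2, p_4 = 2*217 + 66 = 500, q_4 = 2*23 + 7 = 53.
  i=5: a_5=18, p_5 = 18*500 + 217 = 9217, q_5 = 18*53 + 23 = 977.
  i=6: a_6=2, p_6 = 2*9217 + 500 = 18934, q_6 = 2*977 + 53 = 2007.
  i=7: a_7=3, p_7 = 3*18934 + 9217 = 66019, q_7 = 3*2007 + 977 = 6998.
  i=8: a_8=3, p_8 = 3*66019 + 18934 = 216991, q_8 = 3*6998 + 2007 = 23001.
  i=9: a_9=2, p_9 = 2*216991 + 66019 = 500001, q_9 = 2*23001 + 6998 = 53000.
Indeed p_4^2 - 89*q_4^2 = 250000 - 250001 = -1, not +1.
Check: 500001^2 - 89*53000^2 = 250001000001 - 250001000000 = 1, so (x, y) = (500001, 53000) solves the equation, and by the theorem it is the least positive solution.

(x, y) = (500001, 53000)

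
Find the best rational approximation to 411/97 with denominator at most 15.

Expand x = 411/97 as a continued fraction with the Euclidean algorithm:
  411 = 4*97 + 23, so a_0 = 4.
  97 = 4*23 + 5, so a_1 = 4.
  23 = 4*5 + 3, so a_2 = 4.
  5 = 1*3 + 2, so a_3 = 1.
  3 = 1*2 + 1, so a_4 = 1.
  2 = 2*1 + 0, so a_5 = 2.
so x = [4; 4, 4, 1, 1, 2].
Convergents (p_i = a_i*p_{i-1} + p_{i-2}, q_i = a_i*q_{i-1} + q_{i-2} with p_{-2}=0, p_{-1}=1, q_{-2}=1, q_{-1}=0), until the denominator exceeds 15:
  i=0: a_0=4, p_0 = 4*1 + 0 = 4, q_0 = 4*0 + 1 = 1.
  i=1: a_1=4, p_1 = 4*4 + 1 = 17, q_1 = 4*1 + 0 = 4.
  i=2: a_2=4, p_2 = 4*17 + 4 = 72, q_2 = 4*4 + 1 = 17.
q_2 = 17 > 15, so the last convergent with denominator <= 15 is p_1/q_1 = 17/4.
The closest fraction with denominator <= 15 is either p_1/q_1 or the intermediate fraction (k*p_1 + p_0)/(k*q_1 + q_0) with the largest k >= 1 whose denominator stays <= 15; these approach x as k grows, and every other convergent or intermediate fraction in range is farther away.
Largest k: floor((15 - q_0)/q_1) = floor((15 - 1)/4) = 3.
That gives (3*17 + 4)/(3*4 + 1) = 55/13.
Compare the errors: |x - 17/4| = |411*4 - 17*97|/(97*4) = 5/388, and |x - 55/13| = |411*13 - 55*97|/(97*13) = 8/1261.
Cross-multiplying, 8*388 = 3104 < 6305 = 5*1261, so 8/1261 is smaller: the intermediate fraction 55/13 is closer to x than 17/4.

55/13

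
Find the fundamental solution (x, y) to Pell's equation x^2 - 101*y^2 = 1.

First expand sqrt(101) as a continued fraction. With x_i = (sqrt(101) + m_i)/d_i and (m_0, d_0) = (0, 1): a_0 = floor(sqrt(101)) = 10, since 10^2 = 100 <= 101 < 121 = 11^2.
Iterate m_{i+1} = d_i*a_i - m_i, d_{i+1} = (101 - m_{i+1}^2)/d_i, a_{i+1} = floor((a_0 + m_{i+1})/d_{i+1}):
  m_1 = 1*10 - 0 = 10, d_1 = (101 - 10^2)/1 = 1/1 = 1, a_1 = floor((10 + 10)/1) = 20.
  m_2 = 1*20 - 10 = 10, d_2 = (101 - 10^2)/1 = 1/1 = 1: (m_2, d_2) = (m_1, d_1) = (10, 1), so from here the quotient a_1 repeats; the period length is 1.
So sqrt(101) = [10; (20)] with period length k = 1.
k is odd, so (p_{k-1}, q_{k-1}) only solves x^2 - 101y^2 = -1 and the fundamental solution of x^2 - 101y^2 = 1 is (p_{2k-1}, q_{2k-1}) = (p_1, q_1); compute convergents through index 1, running through the period twice.
Convergents (p_i = a_i*p_{i-1} + p_{i-2}, q_i = a_i*q_{i-1} + q_{i-2} with p_{-2}=0, p_{-1}=1, q_{-2}=1, q_{-1}=0):
  i=0: a_0=10, p_0 = 10*1 + 0 = 10, q_0 = 10*0 + 1 = 1.
  i=1: a_1=20, p_1 = 20*10 + 1 = 201, q_1 = 20*1 + 0 = 20.
Indeed p_0^2 - 101*q_0^2 = 100 - 101 = -1, not +1.
Check: 201^2 - 101*20^2 = 40401 - 40400 = 1, so (x, y) = (201, 20) solves the equation, and by the theorem it is the least positive solution.

(x, y) = (201, 20)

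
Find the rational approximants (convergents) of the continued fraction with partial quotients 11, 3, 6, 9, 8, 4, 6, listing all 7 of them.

Using the convergent recurrence p_i = a_i*p_{i-1} + p_{i-2}, q_i = a_i*q_{i-1} + q_{i-2} with p_{-2}=0, p_{-1}=1, q_{-2}=1, q_{-1}=0:
  i=0: a_0=11, p_0 = 11*1 + 0 = 11, q_0 = 11*0 + 1 = 1.
  i=1: a_1=3, p_1 = 3*11 + 1 = 34, q_1 = 3*1 + 0 = 3.
  i=2: a_2=6, p_2 = 6*34 + 11 = 215, q_2 = 6*3 + 1 = 19.
  i=3: a_3=9, p_3 = 9*215 + 34 = 1969, q_3 = 9*19 + 3 = 174.
  i=4: a_4=8, p_4 = 8*1969 + 215 = 15967, q_4 = 8*174 + 19 = 1411.
  i=5: a_5=4, p_5 = 4*15967 + 1969 = 65837, q_5 = 4*1411 + 174 = 5818.
  i=6: a_6=6, p_6 = 6*65837 + 15967 = 410989, q_6 = 6*5818 + 1411 = 36319.

11/1, 34/3, 215/19, 1969/174, 15967/1411, 65837/5818, 410989/36319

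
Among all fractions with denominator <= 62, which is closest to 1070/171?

Expand x = 1070/171 as a continued fraction with the Euclidean algorithm:
  1070 = 6*171 + 44, so a_0 = 6.
  171 = 3*44 + 39, so a_1 = 3.
  44 = 1*39 + 5, so a_2 = 1.
  39 = 7*5 + 4, so a_3 = 7.
  5 = 1*4 + 1, so a_4 = 1.
  4 = 4*1 + 0, so a_5 = 4.
so x = [6; 3, 1, 7, 1, 4].
Convergents (p_i = a_i*p_{i-1} + p_{i-2}, q_i = a_i*q_{i-1} + q_{i-2} with p_{-2}=0, p_{-1}=1, q_{-2}=1, q_{-1}=0), until the denominator exceeds 62:
  i=0: a_0=6, p_0 = 6*1 + 0 = 6, q_0 = 6*0 + 1 = 1.
  i=1: a_1=3, p_1 = 3*6 + 1 = 19, q_1 = 3*1 + 0 = 3.
  i=2: a_2=1, p_2 = 1*19 + 6 = 25, q_2 = 1*3 + 1 = 4.
  i=3: a_3=7, p_3 = 7*25 + 19 = 194, q_3 = 7*4 + 3 = 31.
  i=4: a_4=1, p_4 = 1*194 + 25 = 219, q_4 = 1*31 + 4 = 35.
  i=5: a_5=4, p_5 = 4*219 + 194 = 1070, q_5 = 4*35 + 31 = 171.
q_5 = 171 > 62, so the last convergent with denominator <= 62 is p_4/q_4 = 219/35.
The closest fraction with denominator <= 62 is either p_4/q_4 or the intermediate fraction (k*p_4 + p_3)/(k*q_4 + q_3) with the largest k >= 1 whose denominator stays <= 62; these approach x as k grows, and every other convergent or intermediate fraction in range is farther away.
Largest k: floor((62 - q_3)/q_4) = floor((62 - 31)/35) = 0.
Since k = 0, no intermediate fraction beyond p_4/q_4 has denominator <= 62, so the convergent 219/35 is the closest (its error is |1070*35 - 219*171|/(171*35) = 1/5985).

219/35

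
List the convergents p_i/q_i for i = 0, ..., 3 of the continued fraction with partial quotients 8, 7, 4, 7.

8/1, 57/7, 236/29, 1709/210

Using the convergent recurrence p_i = a_i*p_{i-1} + p_{i-2}, q_i = a_i*q_{i-1} + q_{i-2} with p_{-2}=0, p_{-1}=1, q_{-2}=1, q_{-1}=0:
  i=0: a_0=8, p_0 = 8*1 + 0 = 8, q_0 = 8*0 + 1 = 1.
  i=1: a_1=7, p_1 = 7*8 + 1 = 57, q_1 = 7*1 + 0 = 7.
  i=2: a_2=4, p_2 = 4*57 + 8 = 236, q_2 = 4*7 + 1 = 29.
  i=3: a_3=7, p_3 = 7*236 + 57 = 1709, q_3 = 7*29 + 7 = 210.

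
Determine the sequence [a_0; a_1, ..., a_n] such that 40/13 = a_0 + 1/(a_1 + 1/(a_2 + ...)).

[3; 13]

Run the Euclidean algorithm on 40 and 13; the successive quotients are the partial quotients a_0, a_1, ... (each step inverts the fractional part left over by the previous one):
  40 = 3*13 + 1, so a_0 = 3.
  13 = 13*1 + 0, so a_1 = 13.
The remainder reaches 0 after 2 divisions, so the expansion has 2 partial quotients, read off in order.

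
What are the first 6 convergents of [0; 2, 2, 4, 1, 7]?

0/1, 1/2, 2/5, 9/22, 11/27, 86/211

Using the convergent recurrence p_i = a_i*p_{i-1} + p_{i-2}, q_i = a_i*q_{i-1} + q_{i-2} with p_{-2}=0, p_{-1}=1, q_{-2}=1, q_{-1}=0:
  i=0: a_0=0, p_0 = 0*1 + 0 = 0, q_0 = 0*0 + 1 = 1.
  i=1: a_1=2, p_1 = 2*0 + 1 = 1, q_1 = 2*1 + 0 = 2.
  i=2: a_2=2, p_2 = 2*1 + 0 = 2, q_2 = 2*2 + 1 = 5.
  i=3: a_3=4, p_3 = 4*2 + 1 = 9, q_3 = 4*5 + 2 = 22.
  i=4: a_4=1, p_4 = 1*9 + 2 = 11, q_4 = 1*22 + 5 = 27.
  i=5: a_5=7, p_5 = 7*11 + 9 = 86, q_5 = 7*27 + 22 = 211.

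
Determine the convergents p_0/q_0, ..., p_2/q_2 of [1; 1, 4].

Using the convergent recurrence p_i = a_i*p_{i-1} + p_{i-2}, q_i = a_i*q_{i-1} + q_{i-2} with p_{-2}=0, p_{-1}=1, q_{-2}=1, q_{-1}=0:
  i=0: a_0=1, p_0 = 1*1 + 0 = 1, q_0 = 1*0 + 1 = 1.
  i=1: a_1=1, p_1 = 1*1 + 1 = 2, q_1 = 1*1 + 0 = 1.
  i=2: a_2=4, p_2 = 4*2 + 1 = 9, q_2 = 4*1 + 1 = 5.

1/1, 2/1, 9/5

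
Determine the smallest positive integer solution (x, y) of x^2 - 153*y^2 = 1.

(x, y) = (2177, 176)

First expand sqrt(153) as a continued fraction. With x_i = (sqrt(153) + m_i)/d_i and (m_0, d_0) = (0, 1): a_0 = floor(sqrt(153)) = 12, since 12^2 = 144 <= 153 < 169 = 13^2.
Iterate m_{i+1} = d_i*a_i - m_i, d_{i+1} = (153 - m_{i+1}^2)/d_i, a_{i+1} = floor((a_0 + m_{i+1})/d_{i+1}):
  m_1 = 1*12 - 0 = 12, d_1 = (153 - 12^2)/1 = 9/1 = 9, a_1 = floor((12 + 12)/9) = 2.
  m_2 = 9*2 - 12 = 6, d_2 = (153 - 6^2)/9 = 117/9 = 13, a_2 = floor((12 + 6)/13) = 1.
  m_3 = 13*1 - 6 = 7, d_3 = (153 - 7^2)/13 = 104/13 = 8, a_3 = floor((12 + 7)/8) = 2.
  m_4 = 8*2 - 7 = 9, d_4 = (153 - 9^2)/8 = 72/8 = 9, a_4 = floor((12 + 9)/9) = 2.
  m_5 = 9*2 - 9 = 9, d_5 = (153 - 9^2)/9 = 72/9 = 8, a_5 = floor((12 + 9)/8) = 2.
  m_6 = 8*2 - 9 = 7, d_6 = (153 - 7^2)/8 = 104/8 = 13, a_6 = floor((12 + 7)/13) = 1.
  m_7 = 13*1 - 7 = 6, d_7 = (153 - 6^2)/13 = 117/13 = 9, a_7 = floor((12 + 6)/9) = 2.
  m_8 = 9*2 - 6 = 12, d_8 = (153 - 12^2)/9 = 9/9 = 1, a_8 = floor((12 + 12)/1) = 24.
  m_9 = 1*24 - 12 = 12, d_9 = (153 - 12^2)/1 = 9/1 = 9: (m_9, d_9) = (m_1, d_1) = (12, 9), so from here the quotients repeat a_1, ..., a_8; the period length is 8.
So sqrt(153) = [12; (2, 1, 2, 2, 2, 1, 2, 24)] with period length k = 8.
k is even, so the fundamental solution of x^2 - 153y^2 = 1 is (p_{k-1}, q_{k-1}) = (p_7, q_7); compute convergents through index 7.
Convergents (p_i = a_i*p_{i-1} + p_{i-2}, q_i = a_i*q_{i-1} + q_{i-2} with p_{-2}=0, p_{-1}=1, q_{-2}=1, q_{-1}=0):
  i=0: a_0=12, p_0 = 12*1 + 0 = 12, q_0 = 12*0 + 1 = 1.
  i=1: a_1=2, p_1 = 2*12 + 1 = 25, q_1 = 2*1 + 0 = 2.
  i=2: a_2=1, p_2 = 1*25 + 12 = 37, q_2 = 1*2 + 1 = 3.
  i=3: a_3=2, p_3 = 2*37 + 25 = 99, q_3 = 2*3 + 2 = 8.
  i=4: a_4=2, p_4 = 2*99 + 37 = 235, q_4 = 2*8 + 3 = 19.
  i=5: a_5=2, p_5 = 2*235 + 99 = 569, q_5 = 2*19 + 8 = 46.
  i=6: a_6=1, p_6 = 1*569 + 235 = 804, q_6 = 1*46 + 19 = 65.
  i=7: a_7=2, p_7 = 2*804 + 569 = 2177, q_7 = 2*65 + 46 = 176.
Check: 2177^2 - 153*176^2 = 4739329 - 4739328 = 1, so (x, y) = (2177, 176) solves the equation, and by the theorem it is the least positive solution.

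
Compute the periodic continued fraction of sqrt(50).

Write x_i = (sqrt(50) + m_i)/d_i with (m_0, d_0) = (0, 1). a_0 = floor(sqrt(50)) = 7, since 7^2 = 49 <= 50 < 64 = 8^2.
Iterate m_{i+1} = d_i*a_i - m_i, d_{i+1} = (50 - m_{i+1}^2)/d_i, a_{i+1} = floor((a_0 + m_{i+1})/d_{i+1}):
  m_1 = 1*7 - 0 = 7, d_1 = (50 - 7^2)/1 = 1/1 = 1, a_1 = floor((7 + 7)/1) = 14.
  m_2 = 1*14 - 7 = 7, d_2 = (50 - 7^2)/1 = 1/1 = 1: (m_2, d_2) = (m_1, d_1) = (7, 1), so from here the quotient a_1 repeats; the period length is 1.
Hence the expansion of sqrt(50) is a_0 = 7 followed by the repeating block 14 (period 1).

[7; (14)]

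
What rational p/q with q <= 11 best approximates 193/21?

Expand x = 193/21 as a continued fraction with the Euclidean algorithm:
  193 = 9*21 + 4, so a_0 = 9.
  21 = 5*4 + 1, so a_1 = 5.
  4 = 4*1 + 0, so a_2 = 4.
so x = [9; 5, 4].
Convergents (p_i = a_i*p_{i-1} + p_{i-2}, q_i = a_i*q_{i-1} + q_{i-2} with p_{-2}=0, p_{-1}=1, q_{-2}=1, q_{-1}=0), until the denominator exceeds 11:
  i=0: a_0=9, p_0 = 9*1 + 0 = 9, q_0 = 9*0 + 1 = 1.
  i=1: a_1=5, p_1 = 5*9 + 1 = 46, q_1 = 5*1 + 0 = 5.
  i=2: a_2=4, p_2 = 4*46 + 9 = 193, q_2 = 4*5 + 1 = 21.
q_2 = 21 > 11, so the last convergent with denominator <= 11 is p_1/q_1 = 46/5.
The closest fraction with denominator <= 11 is either p_1/q_1 or the intermediate fraction (k*p_1 + p_0)/(k*q_1 + q_0) with the largest k >= 1 whose denominator stays <= 11; these approach x as k grows, and every other convergent or intermediate fraction in range is farther away.
Largest k: floor((11 - q_0)/q_1) = floor((11 - 1)/5) = 2.
That gives (2*46 + 9)/(2*5 + 1) = 101/11.
Compare the errors: |x - 46/5| = |193*5 - 46*21|/(21*5) = 1/105, and |x - 101/11| = |193*11 - 101*21|/(21*11) = 2/231.
Cross-multiplying, 2*105 = 210 < 231 = 1*231, so 2/231 is smaller: the intermediate fraction 101/11 is closer to x than 46/5.

101/11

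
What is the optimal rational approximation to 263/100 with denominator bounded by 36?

Expand x = 263/100 as a continued fraction with the Euclidean algorithm:
  263 = 2*100 + 63, so a_0 = 2.
  100 = 1*63 + 37, so a_1 = 1.
  63 = 1*37 + 26, so a_2 = 1.
  37 = 1*26 + 11, so a_3 = 1.
  26 = 2*11 + 4, so a_4 = 2.
  11 = 2*4 + 3, so a_5 = 2.
  4 = 1*3 + 1, so a_6 = 1.
  3 = 3*1 + 0, so a_7 = 3.
so x = [2; 1, 1, 1, 2, 2, 1, 3].
Convergents (p_i = a_i*p_{i-1} + p_{i-2}, q_i = a_i*q_{i-1} + q_{i-2} with p_{-2}=0, p_{-1}=1, q_{-2}=1, q_{-1}=0), until the denominator exceeds 36:
  i=0: a_0=2, p_0 = 2*1 + 0 = 2, q_0 = 2*0 + 1 = 1.
  i=1: a_1=1, p_1 = 1*2 + 1 = 3, q_1 = 1*1 + 0 = 1.
  i=2: a_2=1, p_2 = 1*3 + 2 = 5, q_2 = 1*1 + 1 = 2.
  i=3: a_3=1, p_3 = 1*5 + 3 = 8, q_3 = 1*2 + 1 = 3.
  i=4: a_4=2, p_4 = 2*8 + 5 = 21, q_4 = 2*3 + 2 = 8.
  i=5: a_5=2, p_5 = 2*21 + 8 = 50, q_5 = 2*8 + 3 = 19.
  i=6: a_6=1, p_6 = 1*50 + 21 = 71, q_6 = 1*19 + 8 = 27.
  i=7: a_7=3, p_7 = 3*71 + 50 = 263, q_7 = 3*27 + 19 = 100.
q_7 = 100 > 36, so the last convergent with denominator <= 36 is p_6/q_6 = 71/27.
The closest fraction with denominator <= 36 is either p_6/q_6 or the intermediate fraction (k*p_6 + p_5)/(k*q_6 + q_5) with the largest k >= 1 whose denominator stays <= 36; these approach x as k grows, and every other convergent or intermediate fraction in range is farther away.
Largest k: floor((36 - q_5)/q_6) = floor((36 - 19)/27) = 0.
Since k = 0, no intermediate fraction beyond p_6/q_6 has denominator <= 36, so the convergent 71/27 is the closest (its error is |263*27 - 71*100|/(100*27) = 1/2700).

71/27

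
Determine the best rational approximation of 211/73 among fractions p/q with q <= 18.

Expand x = 211/73 as a continued fraction with the Euclidean algorithm:
  211 = 2*73 + 65, so a_0 = 2.
  73 = 1*65 + 8, so a_1 = 1.
  65 = 8*8 + 1, so a_2 = 8.
  8 = 8*1 + 0, so a_3 = 8.
so x = [2; 1, 8, 8].
Convergents (p_i = a_i*p_{i-1} + p_{i-2}, q_i = a_i*q_{i-1} + q_{i-2} with p_{-2}=0, p_{-1}=1, q_{-2}=1, q_{-1}=0), until the denominator exceeds 18:
  i=0: a_0=2, p_0 = 2*1 + 0 = 2, q_0 = 2*0 + 1 = 1.
  i=1: a_1=1, p_1 = 1*2 + 1 = 3, q_1 = 1*1 + 0 = 1.
  i=2: a_2=8, p_2 = 8*3 + 2 = 26, q_2 = 8*1 + 1 = 9.
  i=3: a_3=8, p_3 = 8*26 + 3 = 211, q_3 = 8*9 + 1 = 73.
q_3 = 73 > 18, so the last convergent with denominator <= 18 is p_2/q_2 = 26/9.
The closest fraction with denominator <= 18 is either p_2/q_2 or the intermediate fraction (k*p_2 + p_1)/(k*q_2 + q_1) with the largest k >= 1 whose denominator stays <= 18; these approach x as k grows, and every other convergent or intermediate fraction in range is farther away.
Largest k: floor((18 - q_1)/q_2) = floor((18 - 1)/9) = 1.
That gives (1*26 + 3)/(1*9 + 1) = 29/10.
Compare the errors: |x - 26/9| = |211*9 - 26*73|/(73*9) = 1/657, and |x - 29/10| = |211*10 - 29*73|/(73*10) = 7/730.
Cross-multiplying, 1*730 = 730 < 4599 = 7*657, so 1/657 is smaller: the convergent 26/9 is closer to x than 29/10.

26/9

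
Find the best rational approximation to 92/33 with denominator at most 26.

53/19

Expand x = 92/33 as a continued fraction with the Euclidean algorithm:
  92 = 2*33 + 26, so a_0 = 2.
  33 = 1*26 + 7, so a_1 = 1.
  26 = 3*7 + 5, so a_2 = 3.
  7 = 1*5 + 2, so a_3 = 1.
  5 = 2*2 + 1, so a_4 = 2.
  2 = 2*1 + 0, so a_5 = 2.
so x = [2; 1, 3, 1, 2, 2].
Convergents (p_i = a_i*p_{i-1} + p_{i-2}, q_i = a_i*q_{i-1} + q_{i-2} with p_{-2}=0, p_{-1}=1, q_{-2}=1, q_{-1}=0), until the denominator exceeds 26:
  i=0: a_0=2, p_0 = 2*1 + 0 = 2, q_0 = 2*0 + 1 = 1.
  i=1: a_1=1, p_1 = 1*2 + 1 = 3, q_1 = 1*1 + 0 = 1.
  i=2: a_2=3, p_2 = 3*3 + 2 = 11, q_2 = 3*1 + 1 = 4.
  i=3: a_3=1, p_3 = 1*11 + 3 = 14, q_3 = 1*4 + 1 = 5.
  i=4: a_4=2, p_4 = 2*14 + 11 = 39, q_4 = 2*5 + 4 = 14.
  i=5: a_5=2, p_5 = 2*39 + 14 = 92, q_5 = 2*14 + 5 = 33.
q_5 = 33 > 26, so the last convergent with denominator <= 26 is p_4/q_4 = 39/14.
The closest fraction with denominator <= 26 is either p_4/q_4 or the intermediate fraction (k*p_4 + p_3)/(k*q_4 + q_3) with the largest k >= 1 whose denominator stays <= 26; these approach x as k grows, and every other convergent or intermediate fraction in range is farther away.
Largest k: floor((26 - q_3)/q_4) = floor((26 - 5)/14) = 1.
That gives (1*39 + 14)/(1*14 + 5) = 53/19.
Compare the errors: |x - 39/14| = |92*14 - 39*33|/(33*14) = 1/462, and |x - 53/19| = |92*19 - 53*33|/(33*19) = 1/627.
Cross-multiplying, 1*462 = 462 < 627 = 1*627, so 1/627 is smaller: the intermediate fraction 53/19 is closer to x than 39/14.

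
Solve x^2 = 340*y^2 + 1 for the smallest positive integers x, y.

First expand sqrt(340) as a continued fraction. With x_i = (sqrt(340) + m_i)/d_i and (m_0, d_0) = (0, 1): a_0 = floor(sqrt(340)) = 18, since 18^2 = 324 <= 340 < 361 = 19^2.
Iterate m_{i+1} = d_i*a_i - m_i, d_{i+1} = (340 - m_{i+1}^2)/d_i, a_{i+1} = floor((a_0 + m_{i+1})/d_{i+1}):
  m_1 = 1*18 - 0 = 18, d_1 = (340 - 18^2)/1 = 16/1 = 16, a_1 = floor((18 + 18)/16) = 2.
  m_2 = 16*2 - 18 = 14, d_2 = (340 - 14^2)/16 = 144/16 = 9, a_2 = floor((18 + 14)/9) = 3.
  m_3 = 9*3 - 14 = 13, d_3 = (340 - 13^2)/9 = 171/9 = 19, a_3 = floor((18 + 13)/19) = 1.
  m_4 = 19*1 - 13 = 6, d_4 = (340 - 6^2)/19 = 304/19 = 16, a_4 = floor((18 + 6)/16) = 1.
  m_5 = 16*1 - 6 = 10, d_5 = (340 - 10^2)/16 = 240/16 = 15, a_5 = floor((18 + 10)/15) = 1.
  m_6 = 15*1 - 10 = 5, d_6 = (340 - 5^2)/15 = 315/15 = 21, a_6 = floor((18 + 5)/21) = 1.
  m_7 = 21*1 - 5 = 16, d_7 = (340 - 16^2)/21 = 84/21 = 4, a_7 = floor((18 + 16)/4) = 8.
  m_8 = 4*8 - 16 = 16, d_8 = (340 - 16^2)/4 = 84/4 = 21, a_8 = floor((18 + 16)/21) = 1.
  m_9 = 21*1 - 16 = 5, d_9 = (340 - 5^2)/21 = 315/21 = 15, a_9 = floor((18 + 5)/15) = 1.
  m_10 = 15*1 - 5 = 10, d_10 = (340 - 10^2)/15 = 240/15 = 16, a_10 = floor((18 + 10)/16) = 1.
  m_11 = 16*1 - 10 = 6, d_11 = (340 - 6^2)/16 = 304/16 = 19, a_11 = floor((18 + 6)/19) = 1.
  m_12 = 19*1 - 6 = 13, d_12 = (340 - 13^2)/19 = 171/19 = 9, a_12 = floor((18 + 13)/9) = 3.
  m_13 = 9*3 - 13 = 14, d_13 = (340 - 14^2)/9 = 144/9 = 16, a_13 = floor((18 + 14)/16) = 2.
  m_14 = 16*2 - 14 = 18, d_14 = (340 - 18^2)/16 = 16/16 = 1, a_14 = floor((18 + 18)/1) = 36.
  m_15 = 1*36 - 18 = 18, d_15 = (340 - 18^2)/1 = 16/1 = 16: (m_15, d_15) = (m_1, d_1) = (18, 16), so from here the quotients repeat a_1, ..., a_14; the period length is 14.
So sqrt(340) = [18; (2, 3, 1, 1, 1, 1, 8, 1, 1, 1, 1, 3, 2, 36)] with period length k = 14.
k is even, so the fundamental solution of x^2 - 340y^2 = 1 is (p_{k-1}, q_{k-1}) = (p_13, q_13); compute convergents through index 13.
Convergents (p_i = a_i*p_{i-1} + p_{i-2}, q_i = a_i*q_{i-1} + q_{i-2} with p_{-2}=0, p_{-1}=1, q_{-2}=1, q_{-1}=0):
  i=0: a_0=18, p_0 = 18*1 + 0 = 18, q_0 = 18*0 + 1 = 1.
  i=1: a_1=2, p_1 = 2*18 + 1 = 37, q_1 = 2*1 + 0 = 2.
  i=2: a_2=3, p_2 = 3*37 + 18 = 129, q_2 = 3*2 + 1 = 7.
  i=3: a_3=1, p_3 = 1*129 + 37 = 166, q_3 = 1*7 + 2 = 9.
  i=4: a_4=1, p_4 = 1*166 + 129 = 295, q_4 = 1*9 + 7 = 16.
  i=5: a_5=1, p_5 = 1*295 + 166 = 461, q_5 = 1*16 + 9 = 25.
  i=6: a_6=1, p_6 = 1*461 + 295 = 756, q_6 = 1*25 + 16 = 41.
  i=7: a_7=8, p_7 = 8*756 + 461 = 6509, q_7 = 8*41 + 25 = 353.
  i=8: a_8=1, p_8 = 1*6509 + 756 = 7265, q_8 = 1*353 + 41 = 394.
  i=9: a_9=1, p_9 = 1*7265 + 6509 = 13774, q_9 = 1*394 + 353 = 747.
  i=10: a_10=1, p_10 = 1*13774 + 7265 = 21039, q_10 = 1*747 + 394 = 1141.
  i=11: a_11=1, p_11 = 1*21039 + 13774 = 34813, q_11 = 1*1141 + 747 = 1888.
  i=12: a_12=3, p_12 = 3*34813 + 21039 = 125478, q_12 = 3*1888 + 1141 = 6805.
  i=13: a_13=2, p_13 = 2*125478 + 34813 = 285769, q_13 = 2*6805 + 1888 = 15498.
Check: 285769^2 - 340*15498^2 = 81663921361 - 81663921360 = 1, so (x, y) = (285769, 15498) solves the equation, and by the theorem it is the least positive solution.

(x, y) = (285769, 15498)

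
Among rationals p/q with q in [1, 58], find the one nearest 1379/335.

177/43

Expand x = 1379/335 as a continued fraction with the Euclidean algorithm:
  1379 = 4*335 + 39, so a_0 = 4.
  335 = 8*39 + 23, so a_1 = 8.
  39 = 1*23 + 16, so a_2 = 1.
  23 = 1*16 + 7, so a_3 = 1.
  16 = 2*7 + 2, so a_4 = 2.
  7 = 3*2 + 1, so a_5 = 3.
  2 = 2*1 + 0, so a_6 = 2.
so x = [4; 8, 1, 1, 2, 3, 2].
Convergents (p_i = a_i*p_{i-1} + p_{i-2}, q_i = a_i*q_{i-1} + q_{i-2} with p_{-2}=0, p_{-1}=1, q_{-2}=1, q_{-1}=0), until the denominator exceeds 58:
  i=0: a_0=4, p_0 = 4*1 + 0 = 4, q_0 = 4*0 + 1 = 1.
  i=1: a_1=8, p_1 = 8*4 + 1 = 33, q_1 = 8*1 + 0 = 8.
  i=2: a_2=1, p_2 = 1*33 + 4 = 37, q_2 = 1*8 + 1 = 9.
  i=3: a_3=1, p_3 = 1*37 + 33 = 70, q_3 = 1*9 + 8 = 17.
  i=4: a_4=2, p_4 = 2*70 + 37 = 177, q_4 = 2*17 + 9 = 43.
  i=5: a_5=3, p_5 = 3*177 + 70 = 601, q_5 = 3*43 + 17 = 146.
q_5 = 146 > 58, so the last convergent with denominator <= 58 is p_4/q_4 = 177/43.
The closest fraction with denominator <= 58 is either p_4/q_4 or the intermediate fraction (k*p_4 + p_3)/(k*q_4 + q_3) with the largest k >= 1 whose denominator stays <= 58; these approach x as k grows, and every other convergent or intermediate fraction in range is farther away.
Largest k: floor((58 - q_3)/q_4) = floor((58 - 17)/43) = 0.
Since k = 0, no intermediate fraction beyond p_4/q_4 has denominator <= 58, so the convergent 177/43 is the closest (its error is |1379*43 - 177*335|/(335*43) = 2/14405).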